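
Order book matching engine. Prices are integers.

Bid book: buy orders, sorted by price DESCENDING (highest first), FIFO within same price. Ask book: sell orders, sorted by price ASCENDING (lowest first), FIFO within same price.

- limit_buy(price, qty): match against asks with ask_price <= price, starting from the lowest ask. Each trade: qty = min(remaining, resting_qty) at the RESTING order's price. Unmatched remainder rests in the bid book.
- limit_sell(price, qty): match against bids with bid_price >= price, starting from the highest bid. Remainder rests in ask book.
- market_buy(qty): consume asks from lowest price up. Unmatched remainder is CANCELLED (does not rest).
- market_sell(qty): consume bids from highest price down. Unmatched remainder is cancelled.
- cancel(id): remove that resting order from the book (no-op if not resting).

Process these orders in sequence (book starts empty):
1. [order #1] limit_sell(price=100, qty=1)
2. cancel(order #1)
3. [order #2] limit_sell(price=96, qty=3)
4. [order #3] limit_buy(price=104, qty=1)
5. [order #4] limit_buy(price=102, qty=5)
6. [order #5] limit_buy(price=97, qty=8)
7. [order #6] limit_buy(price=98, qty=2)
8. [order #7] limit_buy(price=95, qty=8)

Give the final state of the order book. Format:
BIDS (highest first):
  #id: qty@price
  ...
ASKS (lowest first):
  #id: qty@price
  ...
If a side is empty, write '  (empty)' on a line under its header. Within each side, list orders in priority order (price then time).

Answer: BIDS (highest first):
  #4: 3@102
  #6: 2@98
  #5: 8@97
  #7: 8@95
ASKS (lowest first):
  (empty)

Derivation:
After op 1 [order #1] limit_sell(price=100, qty=1): fills=none; bids=[-] asks=[#1:1@100]
After op 2 cancel(order #1): fills=none; bids=[-] asks=[-]
After op 3 [order #2] limit_sell(price=96, qty=3): fills=none; bids=[-] asks=[#2:3@96]
After op 4 [order #3] limit_buy(price=104, qty=1): fills=#3x#2:1@96; bids=[-] asks=[#2:2@96]
After op 5 [order #4] limit_buy(price=102, qty=5): fills=#4x#2:2@96; bids=[#4:3@102] asks=[-]
After op 6 [order #5] limit_buy(price=97, qty=8): fills=none; bids=[#4:3@102 #5:8@97] asks=[-]
After op 7 [order #6] limit_buy(price=98, qty=2): fills=none; bids=[#4:3@102 #6:2@98 #5:8@97] asks=[-]
After op 8 [order #7] limit_buy(price=95, qty=8): fills=none; bids=[#4:3@102 #6:2@98 #5:8@97 #7:8@95] asks=[-]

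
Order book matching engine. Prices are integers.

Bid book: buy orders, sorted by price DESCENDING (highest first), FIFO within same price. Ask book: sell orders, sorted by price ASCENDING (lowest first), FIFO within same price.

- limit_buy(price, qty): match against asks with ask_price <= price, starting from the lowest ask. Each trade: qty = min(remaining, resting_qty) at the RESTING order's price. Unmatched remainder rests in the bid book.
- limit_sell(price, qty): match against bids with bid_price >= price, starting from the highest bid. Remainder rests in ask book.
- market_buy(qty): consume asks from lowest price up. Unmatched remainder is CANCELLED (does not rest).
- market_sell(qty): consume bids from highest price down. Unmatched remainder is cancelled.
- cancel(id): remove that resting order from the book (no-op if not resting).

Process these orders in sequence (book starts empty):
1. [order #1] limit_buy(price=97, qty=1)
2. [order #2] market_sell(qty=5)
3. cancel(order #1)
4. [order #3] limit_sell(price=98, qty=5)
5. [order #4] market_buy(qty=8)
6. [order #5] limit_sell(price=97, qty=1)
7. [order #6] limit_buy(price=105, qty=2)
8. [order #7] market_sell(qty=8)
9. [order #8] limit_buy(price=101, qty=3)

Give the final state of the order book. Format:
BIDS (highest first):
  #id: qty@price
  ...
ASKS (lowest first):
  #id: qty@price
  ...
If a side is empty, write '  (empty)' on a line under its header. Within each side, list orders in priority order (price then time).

After op 1 [order #1] limit_buy(price=97, qty=1): fills=none; bids=[#1:1@97] asks=[-]
After op 2 [order #2] market_sell(qty=5): fills=#1x#2:1@97; bids=[-] asks=[-]
After op 3 cancel(order #1): fills=none; bids=[-] asks=[-]
After op 4 [order #3] limit_sell(price=98, qty=5): fills=none; bids=[-] asks=[#3:5@98]
After op 5 [order #4] market_buy(qty=8): fills=#4x#3:5@98; bids=[-] asks=[-]
After op 6 [order #5] limit_sell(price=97, qty=1): fills=none; bids=[-] asks=[#5:1@97]
After op 7 [order #6] limit_buy(price=105, qty=2): fills=#6x#5:1@97; bids=[#6:1@105] asks=[-]
After op 8 [order #7] market_sell(qty=8): fills=#6x#7:1@105; bids=[-] asks=[-]
After op 9 [order #8] limit_buy(price=101, qty=3): fills=none; bids=[#8:3@101] asks=[-]

Answer: BIDS (highest first):
  #8: 3@101
ASKS (lowest first):
  (empty)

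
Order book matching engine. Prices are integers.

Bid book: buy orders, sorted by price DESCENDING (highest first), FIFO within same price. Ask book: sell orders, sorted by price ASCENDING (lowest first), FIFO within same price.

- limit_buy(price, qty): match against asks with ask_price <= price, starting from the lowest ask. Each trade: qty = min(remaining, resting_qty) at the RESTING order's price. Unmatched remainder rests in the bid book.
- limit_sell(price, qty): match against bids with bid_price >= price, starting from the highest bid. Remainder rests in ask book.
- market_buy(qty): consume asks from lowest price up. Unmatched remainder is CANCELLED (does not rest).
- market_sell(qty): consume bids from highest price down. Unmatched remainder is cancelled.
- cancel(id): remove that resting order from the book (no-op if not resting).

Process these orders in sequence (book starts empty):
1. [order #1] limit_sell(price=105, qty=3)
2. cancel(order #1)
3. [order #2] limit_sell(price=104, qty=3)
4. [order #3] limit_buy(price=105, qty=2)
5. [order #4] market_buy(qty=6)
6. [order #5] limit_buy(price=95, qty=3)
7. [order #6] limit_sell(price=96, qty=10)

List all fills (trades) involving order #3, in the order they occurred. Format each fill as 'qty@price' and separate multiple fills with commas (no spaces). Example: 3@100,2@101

Answer: 2@104

Derivation:
After op 1 [order #1] limit_sell(price=105, qty=3): fills=none; bids=[-] asks=[#1:3@105]
After op 2 cancel(order #1): fills=none; bids=[-] asks=[-]
After op 3 [order #2] limit_sell(price=104, qty=3): fills=none; bids=[-] asks=[#2:3@104]
After op 4 [order #3] limit_buy(price=105, qty=2): fills=#3x#2:2@104; bids=[-] asks=[#2:1@104]
After op 5 [order #4] market_buy(qty=6): fills=#4x#2:1@104; bids=[-] asks=[-]
After op 6 [order #5] limit_buy(price=95, qty=3): fills=none; bids=[#5:3@95] asks=[-]
After op 7 [order #6] limit_sell(price=96, qty=10): fills=none; bids=[#5:3@95] asks=[#6:10@96]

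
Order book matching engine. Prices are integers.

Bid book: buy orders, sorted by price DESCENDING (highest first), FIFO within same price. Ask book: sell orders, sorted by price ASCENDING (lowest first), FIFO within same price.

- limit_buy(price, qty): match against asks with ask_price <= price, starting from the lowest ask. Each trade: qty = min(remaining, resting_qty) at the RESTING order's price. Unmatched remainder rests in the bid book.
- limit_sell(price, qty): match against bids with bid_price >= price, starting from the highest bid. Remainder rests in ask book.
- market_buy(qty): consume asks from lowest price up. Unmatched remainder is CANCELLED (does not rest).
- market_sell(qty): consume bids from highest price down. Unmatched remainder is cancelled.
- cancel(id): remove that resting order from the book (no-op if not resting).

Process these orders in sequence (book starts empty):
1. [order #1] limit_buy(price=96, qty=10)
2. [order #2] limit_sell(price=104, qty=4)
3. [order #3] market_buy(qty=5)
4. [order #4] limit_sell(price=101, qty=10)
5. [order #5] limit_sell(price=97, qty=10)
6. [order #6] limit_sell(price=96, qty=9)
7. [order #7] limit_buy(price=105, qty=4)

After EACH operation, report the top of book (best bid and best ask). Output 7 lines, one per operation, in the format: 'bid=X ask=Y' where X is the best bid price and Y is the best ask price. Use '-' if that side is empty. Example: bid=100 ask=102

After op 1 [order #1] limit_buy(price=96, qty=10): fills=none; bids=[#1:10@96] asks=[-]
After op 2 [order #2] limit_sell(price=104, qty=4): fills=none; bids=[#1:10@96] asks=[#2:4@104]
After op 3 [order #3] market_buy(qty=5): fills=#3x#2:4@104; bids=[#1:10@96] asks=[-]
After op 4 [order #4] limit_sell(price=101, qty=10): fills=none; bids=[#1:10@96] asks=[#4:10@101]
After op 5 [order #5] limit_sell(price=97, qty=10): fills=none; bids=[#1:10@96] asks=[#5:10@97 #4:10@101]
After op 6 [order #6] limit_sell(price=96, qty=9): fills=#1x#6:9@96; bids=[#1:1@96] asks=[#5:10@97 #4:10@101]
After op 7 [order #7] limit_buy(price=105, qty=4): fills=#7x#5:4@97; bids=[#1:1@96] asks=[#5:6@97 #4:10@101]

Answer: bid=96 ask=-
bid=96 ask=104
bid=96 ask=-
bid=96 ask=101
bid=96 ask=97
bid=96 ask=97
bid=96 ask=97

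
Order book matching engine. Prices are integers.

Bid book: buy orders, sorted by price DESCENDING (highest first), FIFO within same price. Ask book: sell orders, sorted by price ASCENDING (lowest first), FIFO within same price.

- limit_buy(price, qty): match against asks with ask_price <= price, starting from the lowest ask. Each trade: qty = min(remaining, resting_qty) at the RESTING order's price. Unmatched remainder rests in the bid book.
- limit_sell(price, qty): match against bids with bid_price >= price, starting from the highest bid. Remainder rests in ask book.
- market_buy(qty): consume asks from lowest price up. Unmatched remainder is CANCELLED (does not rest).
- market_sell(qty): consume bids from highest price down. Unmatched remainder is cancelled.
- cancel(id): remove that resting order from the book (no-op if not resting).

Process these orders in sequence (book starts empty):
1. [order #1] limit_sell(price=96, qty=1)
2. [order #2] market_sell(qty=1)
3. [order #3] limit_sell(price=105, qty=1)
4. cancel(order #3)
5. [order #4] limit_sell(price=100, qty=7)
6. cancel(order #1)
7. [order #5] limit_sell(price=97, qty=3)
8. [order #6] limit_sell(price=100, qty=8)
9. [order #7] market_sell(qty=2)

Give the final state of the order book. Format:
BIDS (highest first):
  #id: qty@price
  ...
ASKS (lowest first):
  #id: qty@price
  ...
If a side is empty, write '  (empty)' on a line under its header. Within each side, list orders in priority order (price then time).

Answer: BIDS (highest first):
  (empty)
ASKS (lowest first):
  #5: 3@97
  #4: 7@100
  #6: 8@100

Derivation:
After op 1 [order #1] limit_sell(price=96, qty=1): fills=none; bids=[-] asks=[#1:1@96]
After op 2 [order #2] market_sell(qty=1): fills=none; bids=[-] asks=[#1:1@96]
After op 3 [order #3] limit_sell(price=105, qty=1): fills=none; bids=[-] asks=[#1:1@96 #3:1@105]
After op 4 cancel(order #3): fills=none; bids=[-] asks=[#1:1@96]
After op 5 [order #4] limit_sell(price=100, qty=7): fills=none; bids=[-] asks=[#1:1@96 #4:7@100]
After op 6 cancel(order #1): fills=none; bids=[-] asks=[#4:7@100]
After op 7 [order #5] limit_sell(price=97, qty=3): fills=none; bids=[-] asks=[#5:3@97 #4:7@100]
After op 8 [order #6] limit_sell(price=100, qty=8): fills=none; bids=[-] asks=[#5:3@97 #4:7@100 #6:8@100]
After op 9 [order #7] market_sell(qty=2): fills=none; bids=[-] asks=[#5:3@97 #4:7@100 #6:8@100]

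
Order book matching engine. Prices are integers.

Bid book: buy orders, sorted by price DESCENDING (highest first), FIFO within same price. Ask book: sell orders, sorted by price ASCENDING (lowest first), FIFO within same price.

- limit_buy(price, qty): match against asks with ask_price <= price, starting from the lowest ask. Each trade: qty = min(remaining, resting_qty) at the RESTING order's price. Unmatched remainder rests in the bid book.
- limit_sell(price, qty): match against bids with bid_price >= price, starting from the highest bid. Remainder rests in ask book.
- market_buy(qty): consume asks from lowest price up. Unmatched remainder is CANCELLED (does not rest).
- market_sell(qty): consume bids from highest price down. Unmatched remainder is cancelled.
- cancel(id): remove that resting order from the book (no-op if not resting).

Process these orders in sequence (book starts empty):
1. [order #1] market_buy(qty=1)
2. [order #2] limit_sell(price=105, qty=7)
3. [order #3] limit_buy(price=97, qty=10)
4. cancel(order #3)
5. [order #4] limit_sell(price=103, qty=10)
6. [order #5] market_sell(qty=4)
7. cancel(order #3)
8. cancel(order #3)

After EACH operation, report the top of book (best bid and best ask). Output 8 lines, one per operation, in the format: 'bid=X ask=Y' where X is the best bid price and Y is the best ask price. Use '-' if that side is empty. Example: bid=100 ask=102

Answer: bid=- ask=-
bid=- ask=105
bid=97 ask=105
bid=- ask=105
bid=- ask=103
bid=- ask=103
bid=- ask=103
bid=- ask=103

Derivation:
After op 1 [order #1] market_buy(qty=1): fills=none; bids=[-] asks=[-]
After op 2 [order #2] limit_sell(price=105, qty=7): fills=none; bids=[-] asks=[#2:7@105]
After op 3 [order #3] limit_buy(price=97, qty=10): fills=none; bids=[#3:10@97] asks=[#2:7@105]
After op 4 cancel(order #3): fills=none; bids=[-] asks=[#2:7@105]
After op 5 [order #4] limit_sell(price=103, qty=10): fills=none; bids=[-] asks=[#4:10@103 #2:7@105]
After op 6 [order #5] market_sell(qty=4): fills=none; bids=[-] asks=[#4:10@103 #2:7@105]
After op 7 cancel(order #3): fills=none; bids=[-] asks=[#4:10@103 #2:7@105]
After op 8 cancel(order #3): fills=none; bids=[-] asks=[#4:10@103 #2:7@105]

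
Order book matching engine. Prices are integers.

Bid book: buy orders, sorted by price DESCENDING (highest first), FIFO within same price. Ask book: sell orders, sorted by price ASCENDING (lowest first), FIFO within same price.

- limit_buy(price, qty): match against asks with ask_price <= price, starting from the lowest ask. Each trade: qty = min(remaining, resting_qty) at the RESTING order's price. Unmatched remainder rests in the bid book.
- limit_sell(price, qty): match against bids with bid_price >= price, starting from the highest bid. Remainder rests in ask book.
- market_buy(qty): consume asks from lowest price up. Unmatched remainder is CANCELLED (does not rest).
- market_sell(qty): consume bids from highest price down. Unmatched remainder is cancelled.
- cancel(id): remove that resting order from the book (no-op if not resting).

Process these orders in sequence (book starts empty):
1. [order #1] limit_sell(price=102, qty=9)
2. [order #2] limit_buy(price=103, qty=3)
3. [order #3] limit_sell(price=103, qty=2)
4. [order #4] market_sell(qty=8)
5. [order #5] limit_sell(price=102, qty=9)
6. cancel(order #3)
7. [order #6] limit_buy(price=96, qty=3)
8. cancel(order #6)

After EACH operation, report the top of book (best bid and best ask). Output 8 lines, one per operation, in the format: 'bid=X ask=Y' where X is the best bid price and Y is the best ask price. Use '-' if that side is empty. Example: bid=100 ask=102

Answer: bid=- ask=102
bid=- ask=102
bid=- ask=102
bid=- ask=102
bid=- ask=102
bid=- ask=102
bid=96 ask=102
bid=- ask=102

Derivation:
After op 1 [order #1] limit_sell(price=102, qty=9): fills=none; bids=[-] asks=[#1:9@102]
After op 2 [order #2] limit_buy(price=103, qty=3): fills=#2x#1:3@102; bids=[-] asks=[#1:6@102]
After op 3 [order #3] limit_sell(price=103, qty=2): fills=none; bids=[-] asks=[#1:6@102 #3:2@103]
After op 4 [order #4] market_sell(qty=8): fills=none; bids=[-] asks=[#1:6@102 #3:2@103]
After op 5 [order #5] limit_sell(price=102, qty=9): fills=none; bids=[-] asks=[#1:6@102 #5:9@102 #3:2@103]
After op 6 cancel(order #3): fills=none; bids=[-] asks=[#1:6@102 #5:9@102]
After op 7 [order #6] limit_buy(price=96, qty=3): fills=none; bids=[#6:3@96] asks=[#1:6@102 #5:9@102]
After op 8 cancel(order #6): fills=none; bids=[-] asks=[#1:6@102 #5:9@102]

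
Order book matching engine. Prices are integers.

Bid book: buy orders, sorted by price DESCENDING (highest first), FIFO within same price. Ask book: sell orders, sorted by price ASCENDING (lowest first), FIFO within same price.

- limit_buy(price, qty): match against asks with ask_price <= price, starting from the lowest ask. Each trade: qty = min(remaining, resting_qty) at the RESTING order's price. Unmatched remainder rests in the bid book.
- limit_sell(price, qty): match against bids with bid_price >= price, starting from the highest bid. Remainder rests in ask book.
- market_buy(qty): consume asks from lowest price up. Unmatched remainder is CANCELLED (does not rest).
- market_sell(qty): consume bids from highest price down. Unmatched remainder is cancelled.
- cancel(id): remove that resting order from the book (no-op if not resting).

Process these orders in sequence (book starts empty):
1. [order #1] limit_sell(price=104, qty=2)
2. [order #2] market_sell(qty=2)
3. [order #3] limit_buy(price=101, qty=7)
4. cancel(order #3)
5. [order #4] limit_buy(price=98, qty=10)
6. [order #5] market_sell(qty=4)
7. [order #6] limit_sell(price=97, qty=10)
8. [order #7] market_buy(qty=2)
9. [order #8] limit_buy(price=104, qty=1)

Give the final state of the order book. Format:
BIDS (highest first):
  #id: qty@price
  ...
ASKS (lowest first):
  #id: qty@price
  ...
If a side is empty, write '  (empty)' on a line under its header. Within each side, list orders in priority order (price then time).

Answer: BIDS (highest first):
  (empty)
ASKS (lowest first):
  #6: 1@97
  #1: 2@104

Derivation:
After op 1 [order #1] limit_sell(price=104, qty=2): fills=none; bids=[-] asks=[#1:2@104]
After op 2 [order #2] market_sell(qty=2): fills=none; bids=[-] asks=[#1:2@104]
After op 3 [order #3] limit_buy(price=101, qty=7): fills=none; bids=[#3:7@101] asks=[#1:2@104]
After op 4 cancel(order #3): fills=none; bids=[-] asks=[#1:2@104]
After op 5 [order #4] limit_buy(price=98, qty=10): fills=none; bids=[#4:10@98] asks=[#1:2@104]
After op 6 [order #5] market_sell(qty=4): fills=#4x#5:4@98; bids=[#4:6@98] asks=[#1:2@104]
After op 7 [order #6] limit_sell(price=97, qty=10): fills=#4x#6:6@98; bids=[-] asks=[#6:4@97 #1:2@104]
After op 8 [order #7] market_buy(qty=2): fills=#7x#6:2@97; bids=[-] asks=[#6:2@97 #1:2@104]
After op 9 [order #8] limit_buy(price=104, qty=1): fills=#8x#6:1@97; bids=[-] asks=[#6:1@97 #1:2@104]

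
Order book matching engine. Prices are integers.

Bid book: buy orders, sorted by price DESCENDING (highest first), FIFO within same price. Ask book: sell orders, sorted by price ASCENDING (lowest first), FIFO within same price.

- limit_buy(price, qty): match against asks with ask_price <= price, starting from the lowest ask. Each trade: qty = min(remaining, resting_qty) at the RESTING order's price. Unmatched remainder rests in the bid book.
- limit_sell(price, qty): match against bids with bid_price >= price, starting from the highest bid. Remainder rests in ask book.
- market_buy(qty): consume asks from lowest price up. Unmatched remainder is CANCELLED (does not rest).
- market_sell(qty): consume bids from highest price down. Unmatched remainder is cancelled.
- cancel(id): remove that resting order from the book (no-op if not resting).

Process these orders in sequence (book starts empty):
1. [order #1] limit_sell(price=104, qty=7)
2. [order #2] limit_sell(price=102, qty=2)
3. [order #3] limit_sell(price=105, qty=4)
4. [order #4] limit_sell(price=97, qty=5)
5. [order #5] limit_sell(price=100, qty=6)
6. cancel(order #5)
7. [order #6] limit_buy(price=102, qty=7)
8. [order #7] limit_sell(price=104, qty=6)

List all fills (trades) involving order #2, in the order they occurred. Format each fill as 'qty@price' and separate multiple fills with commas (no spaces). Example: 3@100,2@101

After op 1 [order #1] limit_sell(price=104, qty=7): fills=none; bids=[-] asks=[#1:7@104]
After op 2 [order #2] limit_sell(price=102, qty=2): fills=none; bids=[-] asks=[#2:2@102 #1:7@104]
After op 3 [order #3] limit_sell(price=105, qty=4): fills=none; bids=[-] asks=[#2:2@102 #1:7@104 #3:4@105]
After op 4 [order #4] limit_sell(price=97, qty=5): fills=none; bids=[-] asks=[#4:5@97 #2:2@102 #1:7@104 #3:4@105]
After op 5 [order #5] limit_sell(price=100, qty=6): fills=none; bids=[-] asks=[#4:5@97 #5:6@100 #2:2@102 #1:7@104 #3:4@105]
After op 6 cancel(order #5): fills=none; bids=[-] asks=[#4:5@97 #2:2@102 #1:7@104 #3:4@105]
After op 7 [order #6] limit_buy(price=102, qty=7): fills=#6x#4:5@97 #6x#2:2@102; bids=[-] asks=[#1:7@104 #3:4@105]
After op 8 [order #7] limit_sell(price=104, qty=6): fills=none; bids=[-] asks=[#1:7@104 #7:6@104 #3:4@105]

Answer: 2@102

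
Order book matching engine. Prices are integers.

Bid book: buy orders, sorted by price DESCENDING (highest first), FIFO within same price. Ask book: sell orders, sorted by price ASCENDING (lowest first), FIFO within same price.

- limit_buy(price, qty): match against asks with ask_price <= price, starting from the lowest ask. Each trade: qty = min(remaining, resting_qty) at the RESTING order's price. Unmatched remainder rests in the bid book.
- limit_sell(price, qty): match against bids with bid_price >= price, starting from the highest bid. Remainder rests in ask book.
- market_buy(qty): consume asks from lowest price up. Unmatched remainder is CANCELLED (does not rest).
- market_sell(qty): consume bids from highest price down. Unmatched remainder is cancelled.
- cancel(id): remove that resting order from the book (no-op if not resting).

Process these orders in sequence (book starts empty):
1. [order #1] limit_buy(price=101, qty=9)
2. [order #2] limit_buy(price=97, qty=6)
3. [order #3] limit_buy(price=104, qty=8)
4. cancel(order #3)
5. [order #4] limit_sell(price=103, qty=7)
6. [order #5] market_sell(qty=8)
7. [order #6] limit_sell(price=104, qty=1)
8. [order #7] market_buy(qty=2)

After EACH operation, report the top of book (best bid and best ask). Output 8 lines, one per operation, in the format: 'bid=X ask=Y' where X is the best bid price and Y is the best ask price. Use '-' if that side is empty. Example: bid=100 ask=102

After op 1 [order #1] limit_buy(price=101, qty=9): fills=none; bids=[#1:9@101] asks=[-]
After op 2 [order #2] limit_buy(price=97, qty=6): fills=none; bids=[#1:9@101 #2:6@97] asks=[-]
After op 3 [order #3] limit_buy(price=104, qty=8): fills=none; bids=[#3:8@104 #1:9@101 #2:6@97] asks=[-]
After op 4 cancel(order #3): fills=none; bids=[#1:9@101 #2:6@97] asks=[-]
After op 5 [order #4] limit_sell(price=103, qty=7): fills=none; bids=[#1:9@101 #2:6@97] asks=[#4:7@103]
After op 6 [order #5] market_sell(qty=8): fills=#1x#5:8@101; bids=[#1:1@101 #2:6@97] asks=[#4:7@103]
After op 7 [order #6] limit_sell(price=104, qty=1): fills=none; bids=[#1:1@101 #2:6@97] asks=[#4:7@103 #6:1@104]
After op 8 [order #7] market_buy(qty=2): fills=#7x#4:2@103; bids=[#1:1@101 #2:6@97] asks=[#4:5@103 #6:1@104]

Answer: bid=101 ask=-
bid=101 ask=-
bid=104 ask=-
bid=101 ask=-
bid=101 ask=103
bid=101 ask=103
bid=101 ask=103
bid=101 ask=103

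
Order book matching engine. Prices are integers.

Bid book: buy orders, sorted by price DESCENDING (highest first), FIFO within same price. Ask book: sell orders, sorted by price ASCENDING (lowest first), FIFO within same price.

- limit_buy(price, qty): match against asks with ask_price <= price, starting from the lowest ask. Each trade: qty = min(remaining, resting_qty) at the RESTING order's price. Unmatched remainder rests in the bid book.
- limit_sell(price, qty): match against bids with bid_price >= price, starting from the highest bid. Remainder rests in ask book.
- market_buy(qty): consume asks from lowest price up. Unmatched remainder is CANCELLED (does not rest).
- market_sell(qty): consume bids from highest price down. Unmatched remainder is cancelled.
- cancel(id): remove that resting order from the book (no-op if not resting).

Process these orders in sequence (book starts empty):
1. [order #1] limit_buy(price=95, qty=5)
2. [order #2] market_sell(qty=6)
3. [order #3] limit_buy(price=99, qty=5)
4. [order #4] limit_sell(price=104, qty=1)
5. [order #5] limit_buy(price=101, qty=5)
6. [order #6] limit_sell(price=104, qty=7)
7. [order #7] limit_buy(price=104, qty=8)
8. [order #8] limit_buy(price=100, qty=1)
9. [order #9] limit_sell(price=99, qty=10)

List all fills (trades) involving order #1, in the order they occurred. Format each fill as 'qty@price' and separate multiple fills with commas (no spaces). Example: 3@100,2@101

Answer: 5@95

Derivation:
After op 1 [order #1] limit_buy(price=95, qty=5): fills=none; bids=[#1:5@95] asks=[-]
After op 2 [order #2] market_sell(qty=6): fills=#1x#2:5@95; bids=[-] asks=[-]
After op 3 [order #3] limit_buy(price=99, qty=5): fills=none; bids=[#3:5@99] asks=[-]
After op 4 [order #4] limit_sell(price=104, qty=1): fills=none; bids=[#3:5@99] asks=[#4:1@104]
After op 5 [order #5] limit_buy(price=101, qty=5): fills=none; bids=[#5:5@101 #3:5@99] asks=[#4:1@104]
After op 6 [order #6] limit_sell(price=104, qty=7): fills=none; bids=[#5:5@101 #3:5@99] asks=[#4:1@104 #6:7@104]
After op 7 [order #7] limit_buy(price=104, qty=8): fills=#7x#4:1@104 #7x#6:7@104; bids=[#5:5@101 #3:5@99] asks=[-]
After op 8 [order #8] limit_buy(price=100, qty=1): fills=none; bids=[#5:5@101 #8:1@100 #3:5@99] asks=[-]
After op 9 [order #9] limit_sell(price=99, qty=10): fills=#5x#9:5@101 #8x#9:1@100 #3x#9:4@99; bids=[#3:1@99] asks=[-]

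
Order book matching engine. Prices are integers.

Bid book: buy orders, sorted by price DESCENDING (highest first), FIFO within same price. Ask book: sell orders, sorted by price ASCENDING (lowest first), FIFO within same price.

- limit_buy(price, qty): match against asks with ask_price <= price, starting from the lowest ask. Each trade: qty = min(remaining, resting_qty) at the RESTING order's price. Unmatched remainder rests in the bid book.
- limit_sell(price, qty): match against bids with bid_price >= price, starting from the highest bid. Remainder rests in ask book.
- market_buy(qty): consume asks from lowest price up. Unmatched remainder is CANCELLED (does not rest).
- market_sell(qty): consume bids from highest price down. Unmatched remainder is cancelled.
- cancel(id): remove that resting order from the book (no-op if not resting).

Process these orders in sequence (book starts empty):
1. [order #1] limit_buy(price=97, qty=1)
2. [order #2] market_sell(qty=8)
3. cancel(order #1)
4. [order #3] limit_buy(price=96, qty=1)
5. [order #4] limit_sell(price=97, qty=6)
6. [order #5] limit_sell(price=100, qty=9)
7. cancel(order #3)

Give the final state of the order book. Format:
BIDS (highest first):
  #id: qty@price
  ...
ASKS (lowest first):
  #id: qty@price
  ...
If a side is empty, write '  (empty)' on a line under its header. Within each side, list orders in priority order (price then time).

After op 1 [order #1] limit_buy(price=97, qty=1): fills=none; bids=[#1:1@97] asks=[-]
After op 2 [order #2] market_sell(qty=8): fills=#1x#2:1@97; bids=[-] asks=[-]
After op 3 cancel(order #1): fills=none; bids=[-] asks=[-]
After op 4 [order #3] limit_buy(price=96, qty=1): fills=none; bids=[#3:1@96] asks=[-]
After op 5 [order #4] limit_sell(price=97, qty=6): fills=none; bids=[#3:1@96] asks=[#4:6@97]
After op 6 [order #5] limit_sell(price=100, qty=9): fills=none; bids=[#3:1@96] asks=[#4:6@97 #5:9@100]
After op 7 cancel(order #3): fills=none; bids=[-] asks=[#4:6@97 #5:9@100]

Answer: BIDS (highest first):
  (empty)
ASKS (lowest first):
  #4: 6@97
  #5: 9@100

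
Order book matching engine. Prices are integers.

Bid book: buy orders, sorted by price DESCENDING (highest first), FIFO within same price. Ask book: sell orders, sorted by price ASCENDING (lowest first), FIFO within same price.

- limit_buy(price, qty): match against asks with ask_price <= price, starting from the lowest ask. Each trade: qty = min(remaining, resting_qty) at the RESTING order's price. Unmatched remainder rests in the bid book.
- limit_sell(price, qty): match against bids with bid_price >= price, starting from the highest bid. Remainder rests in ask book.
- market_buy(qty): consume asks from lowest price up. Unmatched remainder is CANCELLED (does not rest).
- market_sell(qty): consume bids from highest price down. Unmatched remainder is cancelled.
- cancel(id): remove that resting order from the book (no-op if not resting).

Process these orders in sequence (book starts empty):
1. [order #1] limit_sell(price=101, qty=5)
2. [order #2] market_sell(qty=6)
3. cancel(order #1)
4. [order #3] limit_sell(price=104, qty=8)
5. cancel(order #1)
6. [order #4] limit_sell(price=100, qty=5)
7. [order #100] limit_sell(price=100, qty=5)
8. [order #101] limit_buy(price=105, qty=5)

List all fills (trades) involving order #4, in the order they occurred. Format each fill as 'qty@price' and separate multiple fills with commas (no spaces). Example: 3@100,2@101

Answer: 5@100

Derivation:
After op 1 [order #1] limit_sell(price=101, qty=5): fills=none; bids=[-] asks=[#1:5@101]
After op 2 [order #2] market_sell(qty=6): fills=none; bids=[-] asks=[#1:5@101]
After op 3 cancel(order #1): fills=none; bids=[-] asks=[-]
After op 4 [order #3] limit_sell(price=104, qty=8): fills=none; bids=[-] asks=[#3:8@104]
After op 5 cancel(order #1): fills=none; bids=[-] asks=[#3:8@104]
After op 6 [order #4] limit_sell(price=100, qty=5): fills=none; bids=[-] asks=[#4:5@100 #3:8@104]
After op 7 [order #100] limit_sell(price=100, qty=5): fills=none; bids=[-] asks=[#4:5@100 #100:5@100 #3:8@104]
After op 8 [order #101] limit_buy(price=105, qty=5): fills=#101x#4:5@100; bids=[-] asks=[#100:5@100 #3:8@104]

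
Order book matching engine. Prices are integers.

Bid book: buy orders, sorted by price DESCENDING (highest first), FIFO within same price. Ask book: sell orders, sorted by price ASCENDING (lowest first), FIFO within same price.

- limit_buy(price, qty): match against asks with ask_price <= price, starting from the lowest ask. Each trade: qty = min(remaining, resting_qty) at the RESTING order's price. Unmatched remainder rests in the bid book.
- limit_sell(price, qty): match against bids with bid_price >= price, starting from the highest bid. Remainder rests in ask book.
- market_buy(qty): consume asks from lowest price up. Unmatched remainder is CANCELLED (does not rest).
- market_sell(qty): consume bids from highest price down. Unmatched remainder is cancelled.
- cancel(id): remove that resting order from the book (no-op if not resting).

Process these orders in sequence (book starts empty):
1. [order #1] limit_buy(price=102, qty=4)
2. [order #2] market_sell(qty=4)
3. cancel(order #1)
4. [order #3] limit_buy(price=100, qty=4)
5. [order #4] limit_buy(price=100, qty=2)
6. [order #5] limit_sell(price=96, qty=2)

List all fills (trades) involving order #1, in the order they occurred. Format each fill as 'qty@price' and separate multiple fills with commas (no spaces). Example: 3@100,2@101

Answer: 4@102

Derivation:
After op 1 [order #1] limit_buy(price=102, qty=4): fills=none; bids=[#1:4@102] asks=[-]
After op 2 [order #2] market_sell(qty=4): fills=#1x#2:4@102; bids=[-] asks=[-]
After op 3 cancel(order #1): fills=none; bids=[-] asks=[-]
After op 4 [order #3] limit_buy(price=100, qty=4): fills=none; bids=[#3:4@100] asks=[-]
After op 5 [order #4] limit_buy(price=100, qty=2): fills=none; bids=[#3:4@100 #4:2@100] asks=[-]
After op 6 [order #5] limit_sell(price=96, qty=2): fills=#3x#5:2@100; bids=[#3:2@100 #4:2@100] asks=[-]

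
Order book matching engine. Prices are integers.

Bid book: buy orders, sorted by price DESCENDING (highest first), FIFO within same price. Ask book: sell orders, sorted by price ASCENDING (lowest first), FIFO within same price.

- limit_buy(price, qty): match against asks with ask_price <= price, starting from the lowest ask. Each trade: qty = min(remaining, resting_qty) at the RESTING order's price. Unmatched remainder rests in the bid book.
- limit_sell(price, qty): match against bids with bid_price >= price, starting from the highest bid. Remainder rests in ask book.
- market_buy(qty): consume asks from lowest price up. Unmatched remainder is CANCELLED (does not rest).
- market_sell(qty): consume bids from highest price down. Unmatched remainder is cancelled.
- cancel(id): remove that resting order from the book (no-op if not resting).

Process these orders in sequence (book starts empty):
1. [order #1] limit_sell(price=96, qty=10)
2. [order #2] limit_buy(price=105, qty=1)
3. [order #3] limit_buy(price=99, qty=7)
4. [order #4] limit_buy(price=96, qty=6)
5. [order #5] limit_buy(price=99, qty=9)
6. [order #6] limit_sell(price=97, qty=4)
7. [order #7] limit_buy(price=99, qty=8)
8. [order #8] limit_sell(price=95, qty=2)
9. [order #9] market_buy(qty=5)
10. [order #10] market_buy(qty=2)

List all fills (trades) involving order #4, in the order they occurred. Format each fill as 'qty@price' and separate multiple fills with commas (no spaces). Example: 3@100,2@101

Answer: 2@96

Derivation:
After op 1 [order #1] limit_sell(price=96, qty=10): fills=none; bids=[-] asks=[#1:10@96]
After op 2 [order #2] limit_buy(price=105, qty=1): fills=#2x#1:1@96; bids=[-] asks=[#1:9@96]
After op 3 [order #3] limit_buy(price=99, qty=7): fills=#3x#1:7@96; bids=[-] asks=[#1:2@96]
After op 4 [order #4] limit_buy(price=96, qty=6): fills=#4x#1:2@96; bids=[#4:4@96] asks=[-]
After op 5 [order #5] limit_buy(price=99, qty=9): fills=none; bids=[#5:9@99 #4:4@96] asks=[-]
After op 6 [order #6] limit_sell(price=97, qty=4): fills=#5x#6:4@99; bids=[#5:5@99 #4:4@96] asks=[-]
After op 7 [order #7] limit_buy(price=99, qty=8): fills=none; bids=[#5:5@99 #7:8@99 #4:4@96] asks=[-]
After op 8 [order #8] limit_sell(price=95, qty=2): fills=#5x#8:2@99; bids=[#5:3@99 #7:8@99 #4:4@96] asks=[-]
After op 9 [order #9] market_buy(qty=5): fills=none; bids=[#5:3@99 #7:8@99 #4:4@96] asks=[-]
After op 10 [order #10] market_buy(qty=2): fills=none; bids=[#5:3@99 #7:8@99 #4:4@96] asks=[-]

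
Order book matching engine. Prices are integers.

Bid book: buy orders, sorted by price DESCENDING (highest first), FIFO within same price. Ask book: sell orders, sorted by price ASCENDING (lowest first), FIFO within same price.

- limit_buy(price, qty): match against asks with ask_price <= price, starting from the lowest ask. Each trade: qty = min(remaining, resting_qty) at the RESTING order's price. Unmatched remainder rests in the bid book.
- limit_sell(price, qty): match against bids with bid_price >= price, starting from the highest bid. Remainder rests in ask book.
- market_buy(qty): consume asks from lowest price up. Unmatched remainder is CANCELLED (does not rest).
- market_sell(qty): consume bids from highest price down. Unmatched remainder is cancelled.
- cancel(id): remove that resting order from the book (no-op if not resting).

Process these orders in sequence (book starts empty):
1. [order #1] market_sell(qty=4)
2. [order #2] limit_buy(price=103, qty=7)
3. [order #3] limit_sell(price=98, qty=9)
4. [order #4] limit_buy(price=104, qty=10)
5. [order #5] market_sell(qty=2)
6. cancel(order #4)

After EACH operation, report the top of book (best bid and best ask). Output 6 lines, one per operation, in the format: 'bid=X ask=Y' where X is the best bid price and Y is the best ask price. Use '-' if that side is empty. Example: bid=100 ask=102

After op 1 [order #1] market_sell(qty=4): fills=none; bids=[-] asks=[-]
After op 2 [order #2] limit_buy(price=103, qty=7): fills=none; bids=[#2:7@103] asks=[-]
After op 3 [order #3] limit_sell(price=98, qty=9): fills=#2x#3:7@103; bids=[-] asks=[#3:2@98]
After op 4 [order #4] limit_buy(price=104, qty=10): fills=#4x#3:2@98; bids=[#4:8@104] asks=[-]
After op 5 [order #5] market_sell(qty=2): fills=#4x#5:2@104; bids=[#4:6@104] asks=[-]
After op 6 cancel(order #4): fills=none; bids=[-] asks=[-]

Answer: bid=- ask=-
bid=103 ask=-
bid=- ask=98
bid=104 ask=-
bid=104 ask=-
bid=- ask=-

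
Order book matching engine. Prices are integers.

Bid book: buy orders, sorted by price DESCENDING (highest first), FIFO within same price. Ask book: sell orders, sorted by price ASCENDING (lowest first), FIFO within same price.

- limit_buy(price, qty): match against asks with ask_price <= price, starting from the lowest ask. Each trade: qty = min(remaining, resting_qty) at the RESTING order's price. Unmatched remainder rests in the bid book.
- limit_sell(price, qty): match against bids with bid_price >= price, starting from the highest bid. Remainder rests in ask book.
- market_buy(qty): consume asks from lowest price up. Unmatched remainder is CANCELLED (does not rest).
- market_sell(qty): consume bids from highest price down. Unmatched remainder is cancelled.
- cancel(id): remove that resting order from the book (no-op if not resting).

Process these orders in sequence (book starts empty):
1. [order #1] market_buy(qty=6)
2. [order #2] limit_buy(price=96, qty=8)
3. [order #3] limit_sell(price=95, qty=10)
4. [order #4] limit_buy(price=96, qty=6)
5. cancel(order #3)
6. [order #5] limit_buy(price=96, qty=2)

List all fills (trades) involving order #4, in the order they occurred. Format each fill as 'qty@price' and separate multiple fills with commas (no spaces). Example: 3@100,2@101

After op 1 [order #1] market_buy(qty=6): fills=none; bids=[-] asks=[-]
After op 2 [order #2] limit_buy(price=96, qty=8): fills=none; bids=[#2:8@96] asks=[-]
After op 3 [order #3] limit_sell(price=95, qty=10): fills=#2x#3:8@96; bids=[-] asks=[#3:2@95]
After op 4 [order #4] limit_buy(price=96, qty=6): fills=#4x#3:2@95; bids=[#4:4@96] asks=[-]
After op 5 cancel(order #3): fills=none; bids=[#4:4@96] asks=[-]
After op 6 [order #5] limit_buy(price=96, qty=2): fills=none; bids=[#4:4@96 #5:2@96] asks=[-]

Answer: 2@95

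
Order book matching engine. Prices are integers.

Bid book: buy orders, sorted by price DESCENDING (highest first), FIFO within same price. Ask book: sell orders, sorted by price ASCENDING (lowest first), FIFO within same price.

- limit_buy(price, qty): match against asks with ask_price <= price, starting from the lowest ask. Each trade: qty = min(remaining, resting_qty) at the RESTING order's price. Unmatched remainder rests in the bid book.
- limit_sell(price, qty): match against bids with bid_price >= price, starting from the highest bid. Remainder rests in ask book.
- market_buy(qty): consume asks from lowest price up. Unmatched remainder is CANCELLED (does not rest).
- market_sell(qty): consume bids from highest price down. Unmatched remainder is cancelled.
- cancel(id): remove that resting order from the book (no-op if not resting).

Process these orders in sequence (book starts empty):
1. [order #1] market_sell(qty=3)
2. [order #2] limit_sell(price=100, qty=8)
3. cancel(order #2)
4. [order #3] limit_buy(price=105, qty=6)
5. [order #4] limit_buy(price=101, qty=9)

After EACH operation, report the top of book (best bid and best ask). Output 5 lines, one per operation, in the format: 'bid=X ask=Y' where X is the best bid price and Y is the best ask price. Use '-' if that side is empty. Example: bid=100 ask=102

After op 1 [order #1] market_sell(qty=3): fills=none; bids=[-] asks=[-]
After op 2 [order #2] limit_sell(price=100, qty=8): fills=none; bids=[-] asks=[#2:8@100]
After op 3 cancel(order #2): fills=none; bids=[-] asks=[-]
After op 4 [order #3] limit_buy(price=105, qty=6): fills=none; bids=[#3:6@105] asks=[-]
After op 5 [order #4] limit_buy(price=101, qty=9): fills=none; bids=[#3:6@105 #4:9@101] asks=[-]

Answer: bid=- ask=-
bid=- ask=100
bid=- ask=-
bid=105 ask=-
bid=105 ask=-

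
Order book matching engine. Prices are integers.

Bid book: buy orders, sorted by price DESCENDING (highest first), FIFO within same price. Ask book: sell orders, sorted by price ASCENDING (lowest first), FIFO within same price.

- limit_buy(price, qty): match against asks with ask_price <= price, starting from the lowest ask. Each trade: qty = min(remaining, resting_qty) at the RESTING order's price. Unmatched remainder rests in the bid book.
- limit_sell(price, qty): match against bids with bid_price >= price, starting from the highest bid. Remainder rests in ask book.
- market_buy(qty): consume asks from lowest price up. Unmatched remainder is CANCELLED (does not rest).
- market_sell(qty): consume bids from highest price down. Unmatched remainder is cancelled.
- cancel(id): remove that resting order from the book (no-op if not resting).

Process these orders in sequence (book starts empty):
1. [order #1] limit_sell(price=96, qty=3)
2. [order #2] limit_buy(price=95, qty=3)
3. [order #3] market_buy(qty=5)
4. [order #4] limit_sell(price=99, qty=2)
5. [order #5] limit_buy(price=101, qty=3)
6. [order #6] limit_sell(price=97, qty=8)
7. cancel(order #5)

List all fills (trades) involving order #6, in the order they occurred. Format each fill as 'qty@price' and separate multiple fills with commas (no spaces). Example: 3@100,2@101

After op 1 [order #1] limit_sell(price=96, qty=3): fills=none; bids=[-] asks=[#1:3@96]
After op 2 [order #2] limit_buy(price=95, qty=3): fills=none; bids=[#2:3@95] asks=[#1:3@96]
After op 3 [order #3] market_buy(qty=5): fills=#3x#1:3@96; bids=[#2:3@95] asks=[-]
After op 4 [order #4] limit_sell(price=99, qty=2): fills=none; bids=[#2:3@95] asks=[#4:2@99]
After op 5 [order #5] limit_buy(price=101, qty=3): fills=#5x#4:2@99; bids=[#5:1@101 #2:3@95] asks=[-]
After op 6 [order #6] limit_sell(price=97, qty=8): fills=#5x#6:1@101; bids=[#2:3@95] asks=[#6:7@97]
After op 7 cancel(order #5): fills=none; bids=[#2:3@95] asks=[#6:7@97]

Answer: 1@101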